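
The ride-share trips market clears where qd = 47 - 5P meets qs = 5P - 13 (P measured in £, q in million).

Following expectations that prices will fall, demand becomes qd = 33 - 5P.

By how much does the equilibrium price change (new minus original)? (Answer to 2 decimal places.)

Initially, 47 - 5P = 5P - 13, so 60 = 10P and P = 6, q = 17.
After the shift, demand is qd = 33 - 5P and supply is qs = 5P - 13.
Setting them equal: 33 - 5P = 5P - 13 → 46 = 10P, so P = 4.6 and q = 10.
ΔP = 4.6 − 6 = -1.40.

-1.40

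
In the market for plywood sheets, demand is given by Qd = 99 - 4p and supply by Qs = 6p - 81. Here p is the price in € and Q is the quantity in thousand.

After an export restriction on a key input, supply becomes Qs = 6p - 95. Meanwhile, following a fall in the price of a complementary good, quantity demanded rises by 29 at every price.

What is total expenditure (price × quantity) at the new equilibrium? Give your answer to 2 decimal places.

865.24

Before the shock: 99 - 4p = 6p - 81 ⇒ 180 = 10p ⇒ p = 18, Q = 27.
After the shift, demand is Qd = 128 - 4p and supply is Qs = 6p - 95.
Setting them equal: 128 - 4p = 6p - 95 → 223 = 10p, so p = 22.3 and Q = 38.8.
New expenditure = 22.3 × 38.8 = 865.24.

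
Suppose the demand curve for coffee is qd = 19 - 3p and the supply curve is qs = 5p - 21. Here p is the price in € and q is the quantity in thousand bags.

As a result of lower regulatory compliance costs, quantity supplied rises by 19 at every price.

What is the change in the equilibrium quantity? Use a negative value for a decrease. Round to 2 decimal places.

Initially, 19 - 3p = 5p - 21, so 40 = 8p and p = 5, q = 4.
With the change applied: demand qd = 19 - 3p, supply qs = 5p - 2.
New equilibrium: 19 - 3p = 5p - 2 ⇒ 21 = 8p ⇒ p = 2.625, q = 11.125.
Δq = 11.125 − 4 = +7.13.

+7.13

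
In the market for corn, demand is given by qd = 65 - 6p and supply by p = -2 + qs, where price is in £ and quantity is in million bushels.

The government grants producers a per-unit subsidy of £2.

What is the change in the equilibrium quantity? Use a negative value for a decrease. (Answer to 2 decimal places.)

Original equilibrium: 65 - 6p = p + 2 gives 63 = 7p, so p = 9 and q = 11.
Since sellers receive the price plus the subsidy, the effective supply curve becomes qs = p + 4.
Clearing the new market: 65 - 6p = p + 4, so p = 61/7 ≈ 8.7143 and q = 89/7 ≈ 12.7143.
Δq = 12.7143 − 11 = +1.71.

+1.71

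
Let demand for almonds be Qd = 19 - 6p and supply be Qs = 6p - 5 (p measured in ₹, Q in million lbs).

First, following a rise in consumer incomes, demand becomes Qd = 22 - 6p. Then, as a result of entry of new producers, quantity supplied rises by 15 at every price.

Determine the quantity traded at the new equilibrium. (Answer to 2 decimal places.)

Initially, 19 - 6p = 6p - 5, so 24 = 12p and p = 2, Q = 7.
The new curves are Qd = 22 - 6p (demand) and Qs = 6p + 10 (supply).
Clearing the new market: 22 - 6p = 6p + 10, so p = 1 and Q = 16.

16.00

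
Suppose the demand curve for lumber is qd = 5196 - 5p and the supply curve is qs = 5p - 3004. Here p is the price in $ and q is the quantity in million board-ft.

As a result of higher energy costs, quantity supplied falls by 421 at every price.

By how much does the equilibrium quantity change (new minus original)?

Before the shock: 5196 - 5p = 5p - 3004 ⇒ 8200 = 10p ⇒ p = 820, q = 1096.
The new curves are qd = 5196 - 5p (demand) and qs = 5p - 3425 (supply).
Clearing the new market: 5196 - 5p = 5p - 3425, so p = 862.1 and q = 885.5.
Δq = 885.5 − 1096 = -210.5.

-210.5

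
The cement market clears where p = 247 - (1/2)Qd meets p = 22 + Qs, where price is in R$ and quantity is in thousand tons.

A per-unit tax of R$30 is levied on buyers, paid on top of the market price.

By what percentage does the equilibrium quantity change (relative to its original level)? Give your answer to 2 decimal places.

Before the shock: 494 - 2p = p - 22 ⇒ 516 = 3p ⇒ p = 172, Q = 150.
Since buyers pay the price plus the tax, the effective demand curve becomes Qd = 434 - 2p.
Clearing the new market: 434 - 2p = p - 22, so p = 152 and Q = 130.
%ΔQ = (130 − 150) / 150 × 100 = -13.33%.

-13.33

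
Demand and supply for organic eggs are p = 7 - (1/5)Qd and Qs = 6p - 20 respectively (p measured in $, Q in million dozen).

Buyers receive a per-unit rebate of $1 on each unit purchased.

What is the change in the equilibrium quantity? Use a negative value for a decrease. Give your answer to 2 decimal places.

+2.73

Solve the original market: 35 - 5p = 6p - 20, hence p = 5 and Q = 10.
Since buyers' out-of-pocket price is the market price minus the rebate, the effective demand curve becomes Qd = 40 - 5p.
Equate the new curves: 40 - 5p = 6p - 20, giving 60 = 11p, p = 60/11 ≈ 5.4545, Q = 140/11 ≈ 12.7273.
ΔQ = 12.7273 − 10 = +2.73.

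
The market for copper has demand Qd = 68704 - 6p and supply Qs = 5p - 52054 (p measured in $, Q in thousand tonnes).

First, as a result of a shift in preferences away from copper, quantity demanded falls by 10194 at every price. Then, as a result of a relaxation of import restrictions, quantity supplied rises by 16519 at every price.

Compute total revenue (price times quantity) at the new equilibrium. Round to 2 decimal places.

Solve the original market: 68704 - 6p = 5p - 52054, hence p = 10978 and Q = 2836.
The new curves are Qd = 58510 - 6p (demand) and Qs = 5p - 35535 (supply).
Setting them equal: 58510 - 6p = 5p - 35535 → 94045 = 11p, so p = 94045/11 ≈ 8549.5455 and Q = 79340/11 ≈ 7212.7273.
New expenditure = 8549.5455 × 7212.7273 = 61665539.67.

61665539.67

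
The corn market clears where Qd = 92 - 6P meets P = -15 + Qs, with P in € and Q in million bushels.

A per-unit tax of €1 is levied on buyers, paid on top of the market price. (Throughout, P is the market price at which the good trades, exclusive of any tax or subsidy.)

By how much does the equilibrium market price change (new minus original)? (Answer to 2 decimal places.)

-0.86

Initially, 92 - 6P = P + 15, so 77 = 7P and P = 11, Q = 26.
Since buyers pay the price plus the tax, the effective demand curve becomes Qd = 86 - 6P.
Clearing the new market: 86 - 6P = P + 15, so P = 71/7 ≈ 10.1429 and Q = 176/7 ≈ 25.1429.
ΔP = 10.1429 − 11 = -0.86.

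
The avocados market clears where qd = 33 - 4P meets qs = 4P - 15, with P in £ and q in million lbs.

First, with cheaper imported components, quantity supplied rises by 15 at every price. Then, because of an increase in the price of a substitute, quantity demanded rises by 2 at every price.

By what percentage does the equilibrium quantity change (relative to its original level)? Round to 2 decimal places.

+94.44

Before the shock: 33 - 4P = 4P - 15 ⇒ 48 = 8P ⇒ P = 6, q = 9.
After the shift, demand is qd = 35 - 4P and supply is qs = 4P.
Setting them equal: 35 - 4P = 4P → 35 = 8P, so P = 4.375 and q = 17.5.
%Δq = (17.5 − 9) / 9 × 100 = +94.44%.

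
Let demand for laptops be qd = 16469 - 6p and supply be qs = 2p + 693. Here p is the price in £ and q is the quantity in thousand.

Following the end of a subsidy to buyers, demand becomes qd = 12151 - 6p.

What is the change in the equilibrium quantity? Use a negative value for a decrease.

Before the shock: 16469 - 6p = 2p + 693 ⇒ 15776 = 8p ⇒ p = 1972, q = 4637.
With the change applied: demand qd = 12151 - 6p, supply qs = 2p + 693.
Setting them equal: 12151 - 6p = 2p + 693 → 11458 = 8p, so p = 1432.25 and q = 3557.5.
Δq = 3557.5 − 4637 = -1079.5.

-1079.5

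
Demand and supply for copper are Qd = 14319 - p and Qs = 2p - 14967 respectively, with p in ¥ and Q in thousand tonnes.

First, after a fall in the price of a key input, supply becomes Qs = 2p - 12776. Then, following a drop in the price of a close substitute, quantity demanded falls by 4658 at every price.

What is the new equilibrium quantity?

Initially, 14319 - p = 2p - 14967, so 29286 = 3p and p = 9762, Q = 4557.
After the shift, demand is Qd = 9661 - p and supply is Qs = 2p - 12776.
Setting them equal: 9661 - p = 2p - 12776 → 22437 = 3p, so p = 7479 and Q = 2182.

2182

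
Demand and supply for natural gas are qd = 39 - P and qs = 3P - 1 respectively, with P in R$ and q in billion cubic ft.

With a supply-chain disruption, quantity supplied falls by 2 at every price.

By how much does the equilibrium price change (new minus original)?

+0.5

Original equilibrium: 39 - P = 3P - 1 gives 40 = 4P, so P = 10 and q = 29.
The new curves are qd = 39 - P (demand) and qs = 3P - 3 (supply).
Clearing the new market: 39 - P = 3P - 3, so P = 10.5 and q = 28.5.
ΔP = 10.5 − 10 = +0.5.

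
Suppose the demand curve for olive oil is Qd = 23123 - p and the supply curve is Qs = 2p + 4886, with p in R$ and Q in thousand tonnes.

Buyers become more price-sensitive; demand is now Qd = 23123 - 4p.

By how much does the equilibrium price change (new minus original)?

-3039.5

Initially, 23123 - p = 2p + 4886, so 18237 = 3p and p = 6079, Q = 17044.
The new curves are Qd = 23123 - 4p (demand) and Qs = 2p + 4886 (supply).
Clearing the new market: 23123 - 4p = 2p + 4886, so p = 3039.5 and Q = 10965.
Δp = 3039.5 − 6079 = -3039.5.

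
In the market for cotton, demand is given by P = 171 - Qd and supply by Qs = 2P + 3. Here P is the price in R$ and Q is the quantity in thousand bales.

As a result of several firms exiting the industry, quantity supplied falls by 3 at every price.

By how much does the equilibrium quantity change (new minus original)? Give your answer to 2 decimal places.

Before the shock: 171 - P = 2P + 3 ⇒ 168 = 3P ⇒ P = 56, Q = 115.
After the shift, demand is Qd = 171 - P and supply is Qs = 2P.
Clearing the new market: 171 - P = 2P, so P = 57 and Q = 114.
ΔQ = 114 − 115 = -1.00.

-1.00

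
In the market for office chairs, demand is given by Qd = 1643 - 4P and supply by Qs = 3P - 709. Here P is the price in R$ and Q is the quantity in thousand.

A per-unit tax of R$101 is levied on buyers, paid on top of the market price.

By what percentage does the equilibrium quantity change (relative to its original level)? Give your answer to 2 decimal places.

Initially, 1643 - 4P = 3P - 709, so 2352 = 7P and P = 336, Q = 299.
Since buyers pay the price plus the tax, the effective demand curve becomes Qd = 1239 - 4P.
New equilibrium: 1239 - 4P = 3P - 709 ⇒ 1948 = 7P ⇒ P = 1948/7 ≈ 278.2857, Q = 881/7 ≈ 125.8571.
%ΔQ = (125.8571 − 299) / 299 × 100 = -57.91%.

-57.91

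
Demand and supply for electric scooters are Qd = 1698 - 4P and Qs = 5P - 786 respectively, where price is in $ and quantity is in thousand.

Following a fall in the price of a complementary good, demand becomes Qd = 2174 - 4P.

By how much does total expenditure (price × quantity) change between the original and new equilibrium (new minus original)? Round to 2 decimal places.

Solve the original market: 1698 - 4P = 5P - 786, hence P = 276 and Q = 594.
The new curves are Qd = 2174 - 4P (demand) and Qs = 5P - 786 (supply).
Equate the new curves: 2174 - 4P = 5P - 786, giving 2960 = 9P, P = 2960/9 ≈ 328.8889, Q = 7726/9 ≈ 858.4444.
Expenditure moves from 276×594 = 163944 to 328.8889×858.4444 = 282332.8395; change = +118388.84.

+118388.84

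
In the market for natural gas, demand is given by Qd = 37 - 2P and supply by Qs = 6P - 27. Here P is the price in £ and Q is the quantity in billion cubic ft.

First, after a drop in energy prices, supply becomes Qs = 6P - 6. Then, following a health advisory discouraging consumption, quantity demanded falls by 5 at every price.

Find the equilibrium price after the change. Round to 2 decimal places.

Before the shock: 37 - 2P = 6P - 27 ⇒ 64 = 8P ⇒ P = 8, Q = 21.
With the change applied: demand Qd = 32 - 2P, supply Qs = 6P - 6.
New equilibrium: 32 - 2P = 6P - 6 ⇒ 38 = 8P ⇒ P = 4.75, Q = 22.5.

4.75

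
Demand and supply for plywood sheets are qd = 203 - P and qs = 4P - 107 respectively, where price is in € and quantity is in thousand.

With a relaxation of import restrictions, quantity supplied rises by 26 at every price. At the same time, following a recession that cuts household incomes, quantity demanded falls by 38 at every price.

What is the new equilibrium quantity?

115.8

Before the shock: 203 - P = 4P - 107 ⇒ 310 = 5P ⇒ P = 62, q = 141.
The shock moves the curves to qd = 165 - P and qs = 4P - 81.
New equilibrium: 165 - P = 4P - 81 ⇒ 246 = 5P ⇒ P = 49.2, q = 115.8.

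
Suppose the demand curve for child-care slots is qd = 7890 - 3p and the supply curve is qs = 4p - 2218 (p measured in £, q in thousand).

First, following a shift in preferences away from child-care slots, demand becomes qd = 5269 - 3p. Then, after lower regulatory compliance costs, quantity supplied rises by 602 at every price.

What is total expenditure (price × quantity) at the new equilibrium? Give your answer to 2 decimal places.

2280199.59

Solve the original market: 7890 - 3p = 4p - 2218, hence p = 1444 and q = 3558.
With the change applied: demand qd = 5269 - 3p, supply qs = 4p - 1616.
Equate the new curves: 5269 - 3p = 4p - 1616, giving 6885 = 7p, p = 6885/7 ≈ 983.5714, q = 16228/7 ≈ 2318.2857.
New expenditure = 983.5714 × 2318.2857 = 2280199.59.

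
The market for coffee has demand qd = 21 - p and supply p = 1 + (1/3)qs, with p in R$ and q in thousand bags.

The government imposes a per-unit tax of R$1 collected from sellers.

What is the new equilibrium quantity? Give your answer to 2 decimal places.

14.25

Before the shock: 21 - p = 3p - 3 ⇒ 24 = 4p ⇒ p = 6, q = 15.
Since sellers keep the price net of the tax, the effective supply curve becomes qs = 3p - 6.
Setting them equal: 21 - p = 3p - 6 → 27 = 4p, so p = 6.75 and q = 14.25.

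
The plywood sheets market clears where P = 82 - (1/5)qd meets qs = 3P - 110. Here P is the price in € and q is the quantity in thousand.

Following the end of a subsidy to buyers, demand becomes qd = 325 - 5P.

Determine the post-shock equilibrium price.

54.375

Solve the original market: 410 - 5P = 3P - 110, hence P = 65 and q = 85.
With the change applied: demand qd = 325 - 5P, supply qs = 3P - 110.
Setting them equal: 325 - 5P = 3P - 110 → 435 = 8P, so P = 54.375 and q = 53.125.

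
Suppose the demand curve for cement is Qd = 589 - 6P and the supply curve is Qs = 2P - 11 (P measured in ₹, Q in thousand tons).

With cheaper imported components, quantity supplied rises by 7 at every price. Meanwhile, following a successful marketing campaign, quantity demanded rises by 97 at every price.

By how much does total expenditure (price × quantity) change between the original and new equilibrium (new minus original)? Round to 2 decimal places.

Original equilibrium: 589 - 6P = 2P - 11 gives 600 = 8P, so P = 75 and Q = 139.
The shock moves the curves to Qd = 686 - 6P and Qs = 2P - 4.
Setting them equal: 686 - 6P = 2P - 4 → 690 = 8P, so P = 86.25 and Q = 168.5.
Expenditure moves from 75×139 = 10425 to 86.25×168.5 = 14533.125; change = +4108.13.

+4108.13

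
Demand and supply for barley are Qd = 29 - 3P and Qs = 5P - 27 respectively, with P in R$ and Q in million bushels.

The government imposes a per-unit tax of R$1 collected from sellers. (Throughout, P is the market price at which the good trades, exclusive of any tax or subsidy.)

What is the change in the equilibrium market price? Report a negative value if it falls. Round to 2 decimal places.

Initially, 29 - 3P = 5P - 27, so 56 = 8P and P = 7, Q = 8.
Since sellers keep the price net of the tax, the effective supply curve becomes Qs = 5P - 32.
Equate the new curves: 29 - 3P = 5P - 32, giving 61 = 8P, P = 7.625, Q = 6.125.
ΔP = 7.625 − 7 = +0.63.

+0.63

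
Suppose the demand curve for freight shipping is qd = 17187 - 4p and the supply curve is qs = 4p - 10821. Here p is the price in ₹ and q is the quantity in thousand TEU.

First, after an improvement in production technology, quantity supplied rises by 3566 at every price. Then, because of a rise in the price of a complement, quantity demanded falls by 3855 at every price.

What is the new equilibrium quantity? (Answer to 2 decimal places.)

3038.50

Solve the original market: 17187 - 4p = 4p - 10821, hence p = 3501 and q = 3183.
The new curves are qd = 13332 - 4p (demand) and qs = 4p - 7255 (supply).
Equate the new curves: 13332 - 4p = 4p - 7255, giving 20587 = 8p, p = 2573.375, q = 3038.5.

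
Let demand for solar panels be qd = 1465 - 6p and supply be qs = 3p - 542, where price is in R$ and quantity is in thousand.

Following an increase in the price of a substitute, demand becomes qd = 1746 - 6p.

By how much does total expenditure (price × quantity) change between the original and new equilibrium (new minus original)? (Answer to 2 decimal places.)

+27777.37

Before the shock: 1465 - 6p = 3p - 542 ⇒ 2007 = 9p ⇒ p = 223, q = 127.
The new curves are qd = 1746 - 6p (demand) and qs = 3p - 542 (supply).
Equate the new curves: 1746 - 6p = 3p - 542, giving 2288 = 9p, p = 2288/9 ≈ 254.2222, q = 662/3 ≈ 220.6667.
Expenditure moves from 223×127 = 28321 to 254.2222×220.6667 = 56098.3704; change = +27777.37.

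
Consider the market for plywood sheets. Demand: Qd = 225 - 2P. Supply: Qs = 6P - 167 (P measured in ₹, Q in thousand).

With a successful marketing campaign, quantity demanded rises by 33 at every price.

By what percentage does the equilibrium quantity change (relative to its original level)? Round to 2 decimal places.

Solve the original market: 225 - 2P = 6P - 167, hence P = 49 and Q = 127.
The new curves are Qd = 258 - 2P (demand) and Qs = 6P - 167 (supply).
New equilibrium: 258 - 2P = 6P - 167 ⇒ 425 = 8P ⇒ P = 53.125, Q = 151.75.
%ΔQ = (151.75 − 127) / 127 × 100 = +19.49%.

+19.49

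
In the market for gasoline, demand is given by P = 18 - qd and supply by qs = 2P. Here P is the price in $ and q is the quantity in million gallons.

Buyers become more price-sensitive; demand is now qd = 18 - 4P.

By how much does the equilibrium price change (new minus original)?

Solve the original market: 18 - P = 2P, hence P = 6 and q = 12.
With the change applied: demand qd = 18 - 4P, supply qs = 2P.
Setting them equal: 18 - 4P = 2P → 18 = 6P, so P = 3 and q = 6.
ΔP = 3 − 6 = -3.

-3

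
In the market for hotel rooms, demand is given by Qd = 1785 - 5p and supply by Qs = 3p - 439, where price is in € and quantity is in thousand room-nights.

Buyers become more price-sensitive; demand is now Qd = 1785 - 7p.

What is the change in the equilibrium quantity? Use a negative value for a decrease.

-166.8

Initially, 1785 - 5p = 3p - 439, so 2224 = 8p and p = 278, Q = 395.
The shock moves the curves to Qd = 1785 - 7p and Qs = 3p - 439.
Clearing the new market: 1785 - 7p = 3p - 439, so p = 222.4 and Q = 228.2.
ΔQ = 228.2 − 395 = -166.8.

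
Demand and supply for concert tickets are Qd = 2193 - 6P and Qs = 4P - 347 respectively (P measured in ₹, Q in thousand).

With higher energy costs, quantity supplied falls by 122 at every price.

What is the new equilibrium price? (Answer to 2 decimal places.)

Before the shock: 2193 - 6P = 4P - 347 ⇒ 2540 = 10P ⇒ P = 254, Q = 669.
The new curves are Qd = 2193 - 6P (demand) and Qs = 4P - 469 (supply).
Setting them equal: 2193 - 6P = 4P - 469 → 2662 = 10P, so P = 266.2 and Q = 595.8.

266.20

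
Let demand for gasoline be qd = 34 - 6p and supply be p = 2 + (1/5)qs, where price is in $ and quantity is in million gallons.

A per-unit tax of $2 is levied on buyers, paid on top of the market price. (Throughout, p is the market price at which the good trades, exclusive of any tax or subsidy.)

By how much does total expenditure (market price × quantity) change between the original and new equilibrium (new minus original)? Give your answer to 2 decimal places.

Before the shock: 34 - 6p = 5p - 10 ⇒ 44 = 11p ⇒ p = 4, q = 10.
Since buyers pay the price plus the tax, the effective demand curve becomes qd = 22 - 6p.
Clearing the new market: 22 - 6p = 5p - 10, so p = 32/11 ≈ 2.9091 and q = 50/11 ≈ 4.5455.
Expenditure moves from 4×10 = 40 to 2.9091×4.5455 = 13.2231; change = -26.78.

-26.78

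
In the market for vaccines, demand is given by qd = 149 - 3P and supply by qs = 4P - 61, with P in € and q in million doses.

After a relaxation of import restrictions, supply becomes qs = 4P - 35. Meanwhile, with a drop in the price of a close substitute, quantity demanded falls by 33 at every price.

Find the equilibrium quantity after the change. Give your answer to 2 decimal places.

Solve the original market: 149 - 3P = 4P - 61, hence P = 30 and q = 59.
The shock moves the curves to qd = 116 - 3P and qs = 4P - 35.
Clearing the new market: 116 - 3P = 4P - 35, so P = 151/7 ≈ 21.5714 and q = 359/7 ≈ 51.2857.

51.29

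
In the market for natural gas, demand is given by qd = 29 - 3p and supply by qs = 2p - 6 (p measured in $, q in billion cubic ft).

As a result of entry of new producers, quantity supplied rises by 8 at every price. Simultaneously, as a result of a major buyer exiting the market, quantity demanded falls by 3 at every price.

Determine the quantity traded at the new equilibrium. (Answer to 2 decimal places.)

Before the shock: 29 - 3p = 2p - 6 ⇒ 35 = 5p ⇒ p = 7, q = 8.
The shock moves the curves to qd = 26 - 3p and qs = 2p + 2.
Equate the new curves: 26 - 3p = 2p + 2, giving 24 = 5p, p = 4.8, q = 11.6.

11.60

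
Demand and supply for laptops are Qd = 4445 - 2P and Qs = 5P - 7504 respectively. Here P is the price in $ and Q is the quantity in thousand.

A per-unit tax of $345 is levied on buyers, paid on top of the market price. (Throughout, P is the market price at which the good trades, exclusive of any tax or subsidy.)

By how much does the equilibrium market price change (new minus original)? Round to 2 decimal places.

-98.57

Initially, 4445 - 2P = 5P - 7504, so 11949 = 7P and P = 1707, Q = 1031.
Since buyers pay the price plus the tax, the effective demand curve becomes Qd = 3755 - 2P.
Setting them equal: 3755 - 2P = 5P - 7504 → 11259 = 7P, so P = 11259/7 ≈ 1608.4286 and Q = 3767/7 ≈ 538.1429.
ΔP = 1608.4286 − 1707 = -98.57.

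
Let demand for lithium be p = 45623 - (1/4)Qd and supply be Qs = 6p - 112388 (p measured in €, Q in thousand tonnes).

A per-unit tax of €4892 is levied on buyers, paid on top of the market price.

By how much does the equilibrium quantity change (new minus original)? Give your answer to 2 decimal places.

Before the shock: 182492 - 4p = 6p - 112388 ⇒ 294880 = 10p ⇒ p = 29488, Q = 64540.
Since buyers pay the price plus the tax, the effective demand curve becomes Qd = 162924 - 4p.
Setting them equal: 162924 - 4p = 6p - 112388 → 275312 = 10p, so p = 27531.2 and Q = 52799.2.
ΔQ = 52799.2 − 64540 = -11740.80.

-11740.80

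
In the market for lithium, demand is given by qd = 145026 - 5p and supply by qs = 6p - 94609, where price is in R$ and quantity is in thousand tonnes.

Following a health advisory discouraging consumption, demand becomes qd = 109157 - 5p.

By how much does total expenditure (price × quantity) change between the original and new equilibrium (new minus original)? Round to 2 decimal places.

Before the shock: 145026 - 5p = 6p - 94609 ⇒ 239635 = 11p ⇒ p = 21785, q = 36101.
The shock moves the curves to qd = 109157 - 5p and qs = 6p - 94609.
Clearing the new market: 109157 - 5p = 6p - 94609, so p = 203766/11 ≈ 18524.1818 and q = 181897/11 ≈ 16536.0909.
Expenditure moves from 21785×36101 = 786460285 to 18524.1818×16536.0909 = 306317554.5620; change = -480142730.44.

-480142730.44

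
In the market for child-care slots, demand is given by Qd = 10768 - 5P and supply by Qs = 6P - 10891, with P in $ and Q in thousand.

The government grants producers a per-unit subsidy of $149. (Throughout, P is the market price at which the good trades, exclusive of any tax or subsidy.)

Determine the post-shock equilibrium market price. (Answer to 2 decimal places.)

Initially, 10768 - 5P = 6P - 10891, so 21659 = 11P and P = 1969, Q = 923.
Since sellers receive the price plus the subsidy, the effective supply curve becomes Qs = 6P - 9997.
Setting them equal: 10768 - 5P = 6P - 9997 → 20765 = 11P, so P = 20765/11 ≈ 1887.7273 and Q = 14623/11 ≈ 1329.3636.

1887.73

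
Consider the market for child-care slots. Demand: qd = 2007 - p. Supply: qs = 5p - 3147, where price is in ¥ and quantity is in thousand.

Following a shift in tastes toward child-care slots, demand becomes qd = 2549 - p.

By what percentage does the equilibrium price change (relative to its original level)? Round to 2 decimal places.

Solve the original market: 2007 - p = 5p - 3147, hence p = 859 and q = 1148.
With the change applied: demand qd = 2549 - p, supply qs = 5p - 3147.
Setting them equal: 2549 - p = 5p - 3147 → 5696 = 6p, so p = 2848/3 ≈ 949.3333 and q = 4799/3 ≈ 1599.6667.
%Δp = (949.3333 − 859) / 859 × 100 = +10.52%.

+10.52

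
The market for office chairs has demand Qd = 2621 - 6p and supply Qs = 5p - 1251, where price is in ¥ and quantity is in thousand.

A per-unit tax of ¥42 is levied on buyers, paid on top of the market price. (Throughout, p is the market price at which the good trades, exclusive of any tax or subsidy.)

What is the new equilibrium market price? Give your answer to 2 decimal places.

329.09

Original equilibrium: 2621 - 6p = 5p - 1251 gives 3872 = 11p, so p = 352 and Q = 509.
Since buyers pay the price plus the tax, the effective demand curve becomes Qd = 2369 - 6p.
New equilibrium: 2369 - 6p = 5p - 1251 ⇒ 3620 = 11p ⇒ p = 3620/11 ≈ 329.0909, Q = 4339/11 ≈ 394.4545.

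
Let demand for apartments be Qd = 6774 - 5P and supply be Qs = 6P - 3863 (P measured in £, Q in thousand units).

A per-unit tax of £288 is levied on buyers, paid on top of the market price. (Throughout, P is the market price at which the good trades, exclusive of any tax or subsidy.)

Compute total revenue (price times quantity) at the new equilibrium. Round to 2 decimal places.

Solve the original market: 6774 - 5P = 6P - 3863, hence P = 967 and Q = 1939.
Since buyers pay the price plus the tax, the effective demand curve becomes Qd = 5334 - 5P.
Equate the new curves: 5334 - 5P = 6P - 3863, giving 9197 = 11P, P = 9197/11 ≈ 836.0909, Q = 12689/11 ≈ 1153.5455.
New expenditure = 836.0909 × 1153.5455 = 964468.87.

964468.87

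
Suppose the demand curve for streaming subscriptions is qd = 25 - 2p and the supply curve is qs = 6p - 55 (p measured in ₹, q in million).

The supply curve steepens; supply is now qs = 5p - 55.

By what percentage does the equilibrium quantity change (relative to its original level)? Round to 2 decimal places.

-57.14

Original equilibrium: 25 - 2p = 6p - 55 gives 80 = 8p, so p = 10 and q = 5.
With the change applied: demand qd = 25 - 2p, supply qs = 5p - 55.
Clearing the new market: 25 - 2p = 5p - 55, so p = 80/7 ≈ 11.4286 and q = 15/7 ≈ 2.1429.
%Δq = (2.1429 − 5) / 5 × 100 = -57.14%.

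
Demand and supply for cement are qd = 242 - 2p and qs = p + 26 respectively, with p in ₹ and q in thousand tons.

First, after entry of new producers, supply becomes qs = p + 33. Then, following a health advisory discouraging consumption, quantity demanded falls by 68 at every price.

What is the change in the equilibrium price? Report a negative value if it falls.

-25

Before the shock: 242 - 2p = p + 26 ⇒ 216 = 3p ⇒ p = 72, q = 98.
After the shift, demand is qd = 174 - 2p and supply is qs = p + 33.
Equate the new curves: 174 - 2p = p + 33, giving 141 = 3p, p = 47, q = 80.
Δp = 47 − 72 = -25.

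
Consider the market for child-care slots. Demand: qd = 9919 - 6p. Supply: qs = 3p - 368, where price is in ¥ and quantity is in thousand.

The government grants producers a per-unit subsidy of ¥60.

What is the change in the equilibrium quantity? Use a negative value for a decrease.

+120

Solve the original market: 9919 - 6p = 3p - 368, hence p = 1143 and q = 3061.
Since sellers receive the price plus the subsidy, the effective supply curve becomes qs = 3p - 188.
Clearing the new market: 9919 - 6p = 3p - 188, so p = 1123 and q = 3181.
Δq = 3181 − 3061 = +120.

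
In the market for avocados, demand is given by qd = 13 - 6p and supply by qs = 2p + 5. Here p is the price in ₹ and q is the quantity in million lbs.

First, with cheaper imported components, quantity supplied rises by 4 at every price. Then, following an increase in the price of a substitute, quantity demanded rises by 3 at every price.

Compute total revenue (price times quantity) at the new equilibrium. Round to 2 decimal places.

9.41

Initially, 13 - 6p = 2p + 5, so 8 = 8p and p = 1, q = 7.
The new curves are qd = 16 - 6p (demand) and qs = 2p + 9 (supply).
Clearing the new market: 16 - 6p = 2p + 9, so p = 0.875 and q = 10.75.
New expenditure = 0.875 × 10.75 = 9.41.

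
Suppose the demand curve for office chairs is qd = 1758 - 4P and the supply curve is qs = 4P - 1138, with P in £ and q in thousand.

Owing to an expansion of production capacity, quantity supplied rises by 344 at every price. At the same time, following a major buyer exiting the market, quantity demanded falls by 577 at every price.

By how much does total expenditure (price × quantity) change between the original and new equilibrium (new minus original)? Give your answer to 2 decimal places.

Initially, 1758 - 4P = 4P - 1138, so 2896 = 8P and P = 362, q = 310.
The new curves are qd = 1181 - 4P (demand) and qs = 4P - 794 (supply).
Setting them equal: 1181 - 4P = 4P - 794 → 1975 = 8P, so P = 246.875 and q = 193.5.
Expenditure moves from 362×310 = 112220 to 246.875×193.5 = 47770.3125; change = -64449.69.

-64449.69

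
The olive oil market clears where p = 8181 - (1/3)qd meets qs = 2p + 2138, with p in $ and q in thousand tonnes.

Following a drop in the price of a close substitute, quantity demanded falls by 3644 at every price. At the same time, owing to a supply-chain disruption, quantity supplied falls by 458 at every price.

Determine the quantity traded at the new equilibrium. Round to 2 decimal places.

9367.60

Original equilibrium: 24543 - 3p = 2p + 2138 gives 22405 = 5p, so p = 4481 and q = 11100.
The new curves are qd = 20899 - 3p (demand) and qs = 2p + 1680 (supply).
New equilibrium: 20899 - 3p = 2p + 1680 ⇒ 19219 = 5p ⇒ p = 3843.8, q = 9367.6.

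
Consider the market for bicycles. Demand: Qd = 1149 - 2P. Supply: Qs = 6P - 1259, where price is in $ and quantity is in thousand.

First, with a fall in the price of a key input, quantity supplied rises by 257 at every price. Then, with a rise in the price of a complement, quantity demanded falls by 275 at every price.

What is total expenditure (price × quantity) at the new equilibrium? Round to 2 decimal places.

94972.50

Solve the original market: 1149 - 2P = 6P - 1259, hence P = 301 and Q = 547.
The new curves are Qd = 874 - 2P (demand) and Qs = 6P - 1002 (supply).
New equilibrium: 874 - 2P = 6P - 1002 ⇒ 1876 = 8P ⇒ P = 234.5, Q = 405.
New expenditure = 234.5 × 405 = 94972.50.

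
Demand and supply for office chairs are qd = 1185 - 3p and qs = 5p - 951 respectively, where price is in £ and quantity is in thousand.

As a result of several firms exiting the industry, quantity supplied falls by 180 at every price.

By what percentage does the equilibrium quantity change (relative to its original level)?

Before the shock: 1185 - 3p = 5p - 951 ⇒ 2136 = 8p ⇒ p = 267, q = 384.
With the change applied: demand qd = 1185 - 3p, supply qs = 5p - 1131.
New equilibrium: 1185 - 3p = 5p - 1131 ⇒ 2316 = 8p ⇒ p = 289.5, q = 316.5.
%Δq = (316.5 − 384) / 384 × 100 = -17.578125%.

-17.578125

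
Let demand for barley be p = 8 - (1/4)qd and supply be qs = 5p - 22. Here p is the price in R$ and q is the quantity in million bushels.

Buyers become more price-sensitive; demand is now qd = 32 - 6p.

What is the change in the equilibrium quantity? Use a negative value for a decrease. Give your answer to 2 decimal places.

Original equilibrium: 32 - 4p = 5p - 22 gives 54 = 9p, so p = 6 and q = 8.
The shock moves the curves to qd = 32 - 6p and qs = 5p - 22.
Clearing the new market: 32 - 6p = 5p - 22, so p = 54/11 ≈ 4.9091 and q = 28/11 ≈ 2.5455.
Δq = 2.5455 − 8 = -5.45.

-5.45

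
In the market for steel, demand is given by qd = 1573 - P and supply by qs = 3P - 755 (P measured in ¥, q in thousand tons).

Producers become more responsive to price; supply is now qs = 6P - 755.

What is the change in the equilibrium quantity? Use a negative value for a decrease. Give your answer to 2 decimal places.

+249.43

Solve the original market: 1573 - P = 3P - 755, hence P = 582 and q = 991.
With the change applied: demand qd = 1573 - P, supply qs = 6P - 755.
New equilibrium: 1573 - P = 6P - 755 ⇒ 2328 = 7P ⇒ P = 2328/7 ≈ 332.5714, q = 8683/7 ≈ 1240.4286.
Δq = 1240.4286 − 991 = +249.43.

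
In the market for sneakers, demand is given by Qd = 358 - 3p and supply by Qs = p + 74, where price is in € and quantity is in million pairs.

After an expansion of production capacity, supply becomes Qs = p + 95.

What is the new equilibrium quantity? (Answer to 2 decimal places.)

160.75

Before the shock: 358 - 3p = p + 74 ⇒ 284 = 4p ⇒ p = 71, Q = 145.
With the change applied: demand Qd = 358 - 3p, supply Qs = p + 95.
New equilibrium: 358 - 3p = p + 95 ⇒ 263 = 4p ⇒ p = 65.75, Q = 160.75.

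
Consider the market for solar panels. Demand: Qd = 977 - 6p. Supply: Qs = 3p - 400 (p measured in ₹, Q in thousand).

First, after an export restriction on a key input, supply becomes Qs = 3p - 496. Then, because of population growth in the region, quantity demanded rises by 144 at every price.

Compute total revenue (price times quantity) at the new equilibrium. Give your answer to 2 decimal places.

7725.67

Before the shock: 977 - 6p = 3p - 400 ⇒ 1377 = 9p ⇒ p = 153, Q = 59.
The new curves are Qd = 1121 - 6p (demand) and Qs = 3p - 496 (supply).
Setting them equal: 1121 - 6p = 3p - 496 → 1617 = 9p, so p = 539/3 ≈ 179.6667 and Q = 43.
New expenditure = 179.6667 × 43 = 7725.67.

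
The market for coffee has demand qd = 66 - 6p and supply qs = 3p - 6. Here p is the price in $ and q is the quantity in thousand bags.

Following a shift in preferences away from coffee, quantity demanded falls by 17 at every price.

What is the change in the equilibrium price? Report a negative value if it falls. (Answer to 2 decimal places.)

Initially, 66 - 6p = 3p - 6, so 72 = 9p and p = 8, q = 18.
The new curves are qd = 49 - 6p (demand) and qs = 3p - 6 (supply).
New equilibrium: 49 - 6p = 3p - 6 ⇒ 55 = 9p ⇒ p = 55/9 ≈ 6.1111, q = 37/3 ≈ 12.3333.
Δp = 6.1111 − 8 = -1.89.

-1.89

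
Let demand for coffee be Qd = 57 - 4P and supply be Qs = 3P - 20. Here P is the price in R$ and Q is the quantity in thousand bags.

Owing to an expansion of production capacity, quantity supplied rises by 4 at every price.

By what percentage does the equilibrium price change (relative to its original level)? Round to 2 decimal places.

-5.19

Solve the original market: 57 - 4P = 3P - 20, hence P = 11 and Q = 13.
With the change applied: demand Qd = 57 - 4P, supply Qs = 3P - 16.
Clearing the new market: 57 - 4P = 3P - 16, so P = 73/7 ≈ 10.4286 and Q = 107/7 ≈ 15.2857.
%ΔP = (10.4286 − 11) / 11 × 100 = -5.19%.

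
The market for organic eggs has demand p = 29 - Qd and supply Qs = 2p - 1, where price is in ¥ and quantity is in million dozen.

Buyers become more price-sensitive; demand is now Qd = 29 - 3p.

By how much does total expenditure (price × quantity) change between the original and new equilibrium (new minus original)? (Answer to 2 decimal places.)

-124.00

Initially, 29 - p = 2p - 1, so 30 = 3p and p = 10, Q = 19.
The new curves are Qd = 29 - 3p (demand) and Qs = 2p - 1 (supply).
New equilibrium: 29 - 3p = 2p - 1 ⇒ 30 = 5p ⇒ p = 6, Q = 11.
Expenditure moves from 10×19 = 190 to 6×11 = 66; change = -124.00.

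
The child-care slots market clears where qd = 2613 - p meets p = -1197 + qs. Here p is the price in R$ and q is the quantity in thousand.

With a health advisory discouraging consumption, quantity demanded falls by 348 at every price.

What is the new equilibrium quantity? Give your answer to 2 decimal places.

Solve the original market: 2613 - p = p + 1197, hence p = 708 and q = 1905.
With the change applied: demand qd = 2265 - p, supply qs = p + 1197.
Clearing the new market: 2265 - p = p + 1197, so p = 534 and q = 1731.

1731.00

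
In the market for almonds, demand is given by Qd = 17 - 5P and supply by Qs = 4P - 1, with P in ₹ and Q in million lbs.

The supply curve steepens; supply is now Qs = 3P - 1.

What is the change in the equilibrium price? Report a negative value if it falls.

Solve the original market: 17 - 5P = 4P - 1, hence P = 2 and Q = 7.
After the shift, demand is Qd = 17 - 5P and supply is Qs = 3P - 1.
New equilibrium: 17 - 5P = 3P - 1 ⇒ 18 = 8P ⇒ P = 2.25, Q = 5.75.
ΔP = 2.25 − 2 = +0.25.

+0.25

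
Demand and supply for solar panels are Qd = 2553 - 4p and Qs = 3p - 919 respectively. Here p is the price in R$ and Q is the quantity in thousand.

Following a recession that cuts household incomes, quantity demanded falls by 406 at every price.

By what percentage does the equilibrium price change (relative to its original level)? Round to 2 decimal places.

-11.69

Before the shock: 2553 - 4p = 3p - 919 ⇒ 3472 = 7p ⇒ p = 496, Q = 569.
With the change applied: demand Qd = 2147 - 4p, supply Qs = 3p - 919.
Setting them equal: 2147 - 4p = 3p - 919 → 3066 = 7p, so p = 438 and Q = 395.
%Δp = (438 − 496) / 496 × 100 = -11.69%.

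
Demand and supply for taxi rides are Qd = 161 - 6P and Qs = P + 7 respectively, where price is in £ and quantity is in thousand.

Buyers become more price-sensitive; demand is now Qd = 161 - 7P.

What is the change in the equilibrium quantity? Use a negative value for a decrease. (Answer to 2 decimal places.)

Solve the original market: 161 - 6P = P + 7, hence P = 22 and Q = 29.
With the change applied: demand Qd = 161 - 7P, supply Qs = P + 7.
Clearing the new market: 161 - 7P = P + 7, so P = 19.25 and Q = 26.25.
ΔQ = 26.25 − 29 = -2.75.

-2.75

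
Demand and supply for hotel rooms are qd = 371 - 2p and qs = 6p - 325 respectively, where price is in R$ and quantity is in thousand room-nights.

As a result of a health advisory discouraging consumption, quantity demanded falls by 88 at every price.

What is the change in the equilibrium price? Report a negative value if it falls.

-11

Before the shock: 371 - 2p = 6p - 325 ⇒ 696 = 8p ⇒ p = 87, q = 197.
After the shift, demand is qd = 283 - 2p and supply is qs = 6p - 325.
Clearing the new market: 283 - 2p = 6p - 325, so p = 76 and q = 131.
Δp = 76 − 87 = -11.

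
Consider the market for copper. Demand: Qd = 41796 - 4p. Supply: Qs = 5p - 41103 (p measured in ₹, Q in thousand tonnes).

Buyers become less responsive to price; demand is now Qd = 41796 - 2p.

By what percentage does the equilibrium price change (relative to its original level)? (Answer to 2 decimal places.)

Original equilibrium: 41796 - 4p = 5p - 41103 gives 82899 = 9p, so p = 9211 and Q = 4952.
The new curves are Qd = 41796 - 2p (demand) and Qs = 5p - 41103 (supply).
Equate the new curves: 41796 - 2p = 5p - 41103, giving 82899 = 7p, p = 82899/7 ≈ 11842.7143, Q = 126774/7 ≈ 18110.5714.
%Δp = (11842.7143 − 9211) / 9211 × 100 = +28.57%.

+28.57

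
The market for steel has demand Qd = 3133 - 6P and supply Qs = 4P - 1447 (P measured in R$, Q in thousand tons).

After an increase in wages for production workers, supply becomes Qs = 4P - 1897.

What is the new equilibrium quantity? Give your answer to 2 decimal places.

Original equilibrium: 3133 - 6P = 4P - 1447 gives 4580 = 10P, so P = 458 and Q = 385.
The shock moves the curves to Qd = 3133 - 6P and Qs = 4P - 1897.
Setting them equal: 3133 - 6P = 4P - 1897 → 5030 = 10P, so P = 503 and Q = 115.

115.00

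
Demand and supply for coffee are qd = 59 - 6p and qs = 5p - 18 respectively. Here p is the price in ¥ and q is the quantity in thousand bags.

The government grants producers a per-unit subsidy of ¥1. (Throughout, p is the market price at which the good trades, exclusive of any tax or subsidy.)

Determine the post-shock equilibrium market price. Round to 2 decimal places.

6.55

Original equilibrium: 59 - 6p = 5p - 18 gives 77 = 11p, so p = 7 and q = 17.
Since sellers receive the price plus the subsidy, the effective supply curve becomes qs = 5p - 13.
Equate the new curves: 59 - 6p = 5p - 13, giving 72 = 11p, p = 72/11 ≈ 6.5455, q = 217/11 ≈ 19.7273.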